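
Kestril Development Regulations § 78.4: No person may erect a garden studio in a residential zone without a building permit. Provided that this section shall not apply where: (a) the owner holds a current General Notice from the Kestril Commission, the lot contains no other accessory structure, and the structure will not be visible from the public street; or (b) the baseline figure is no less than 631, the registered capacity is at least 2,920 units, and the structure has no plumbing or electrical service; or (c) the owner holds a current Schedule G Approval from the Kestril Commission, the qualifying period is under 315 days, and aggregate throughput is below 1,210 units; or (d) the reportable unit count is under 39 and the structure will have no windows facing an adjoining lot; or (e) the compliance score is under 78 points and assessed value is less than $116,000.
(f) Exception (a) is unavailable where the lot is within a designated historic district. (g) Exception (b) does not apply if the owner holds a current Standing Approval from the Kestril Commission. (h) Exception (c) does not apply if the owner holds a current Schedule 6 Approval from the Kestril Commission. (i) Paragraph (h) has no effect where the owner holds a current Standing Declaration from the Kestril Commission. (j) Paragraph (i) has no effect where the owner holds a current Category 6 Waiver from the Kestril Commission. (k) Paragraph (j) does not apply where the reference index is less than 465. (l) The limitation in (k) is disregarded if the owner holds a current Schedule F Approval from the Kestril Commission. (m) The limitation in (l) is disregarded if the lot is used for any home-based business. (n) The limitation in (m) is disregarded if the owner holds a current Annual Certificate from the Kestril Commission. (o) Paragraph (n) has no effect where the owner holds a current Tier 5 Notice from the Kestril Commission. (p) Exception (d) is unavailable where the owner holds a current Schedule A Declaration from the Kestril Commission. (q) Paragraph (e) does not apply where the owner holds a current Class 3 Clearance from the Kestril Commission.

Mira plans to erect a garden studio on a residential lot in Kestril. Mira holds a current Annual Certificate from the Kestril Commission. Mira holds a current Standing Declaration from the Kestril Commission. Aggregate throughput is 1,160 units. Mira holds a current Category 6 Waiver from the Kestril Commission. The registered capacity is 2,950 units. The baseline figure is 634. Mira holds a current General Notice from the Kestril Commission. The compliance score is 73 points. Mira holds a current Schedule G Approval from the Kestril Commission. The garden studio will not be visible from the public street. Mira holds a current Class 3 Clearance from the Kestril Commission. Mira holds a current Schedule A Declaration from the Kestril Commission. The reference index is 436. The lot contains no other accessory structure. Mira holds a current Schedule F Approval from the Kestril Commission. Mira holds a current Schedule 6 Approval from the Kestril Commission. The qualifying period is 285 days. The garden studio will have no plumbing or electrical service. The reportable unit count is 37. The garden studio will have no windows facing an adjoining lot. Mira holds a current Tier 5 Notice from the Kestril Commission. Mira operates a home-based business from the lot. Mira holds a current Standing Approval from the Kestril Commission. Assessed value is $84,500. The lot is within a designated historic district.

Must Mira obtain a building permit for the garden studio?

Exception (a): a current General Notice is held; the lot has no other accessory structure; the structure will not be visible from the street — every condition holds. But applying paragraph (f): (f) applies — the lot is in a historic district. Exception (a) does not apply.
Exception (b)'s conditions are all satisfied: the baseline figure is 634, meeting the 631 threshold; the registered capacity is 2,950 units, meeting the 2,920 units threshold; there is no plumbing or electrical service. Turning to paragraph (g): (g) operates against (b): a current Standing Approval is held. So (b) is unavailable.
Exception (c)'s conditions are all satisfied: a current Schedule G Approval is held; the qualifying period is 285 days, under the 315 days limit; aggregate throughput is 1,160 units, below the 1,210 units limit. As to paragraphs (h)–(o): (h) applies (a current Schedule 6 Approval is held), but yields to (i): (i) is triggered — a current Standing Declaration is held. (j) would limit (i) — a current Category 6 Waiver is held — but (k) sets (j) aside: (k) operates against (j): the reference index is 436, less than the 465 limit. (l) applies (a current Schedule F Approval is held), but is set aside by (m): (m) operates against (l): a home-based business operates on the lot. (n) would limit (m) — a current Annual Certificate is held — but (o) sets (n) aside: (o) operates against (n): a current Tier 5 Notice is held. So (c) applies.
Exception (d): the reportable unit count is 37, under the 39 limit; no windows face an adjoining lot — every condition holds. But applying paragraph (p): (p) is engaged — a current Schedule A Declaration is held. Exception (d) does not apply.
Exception (e)'s conditions are all satisfied: the compliance score is 73 points, under the 78 points limit; assessed value is $84,500, less than the $116,000 limit. But applying paragraph (q): (q) is triggered — a current Class 3 Clearance is held. Exception (e) does not apply.

No — exception (c) applies; Mira does not need a building permit.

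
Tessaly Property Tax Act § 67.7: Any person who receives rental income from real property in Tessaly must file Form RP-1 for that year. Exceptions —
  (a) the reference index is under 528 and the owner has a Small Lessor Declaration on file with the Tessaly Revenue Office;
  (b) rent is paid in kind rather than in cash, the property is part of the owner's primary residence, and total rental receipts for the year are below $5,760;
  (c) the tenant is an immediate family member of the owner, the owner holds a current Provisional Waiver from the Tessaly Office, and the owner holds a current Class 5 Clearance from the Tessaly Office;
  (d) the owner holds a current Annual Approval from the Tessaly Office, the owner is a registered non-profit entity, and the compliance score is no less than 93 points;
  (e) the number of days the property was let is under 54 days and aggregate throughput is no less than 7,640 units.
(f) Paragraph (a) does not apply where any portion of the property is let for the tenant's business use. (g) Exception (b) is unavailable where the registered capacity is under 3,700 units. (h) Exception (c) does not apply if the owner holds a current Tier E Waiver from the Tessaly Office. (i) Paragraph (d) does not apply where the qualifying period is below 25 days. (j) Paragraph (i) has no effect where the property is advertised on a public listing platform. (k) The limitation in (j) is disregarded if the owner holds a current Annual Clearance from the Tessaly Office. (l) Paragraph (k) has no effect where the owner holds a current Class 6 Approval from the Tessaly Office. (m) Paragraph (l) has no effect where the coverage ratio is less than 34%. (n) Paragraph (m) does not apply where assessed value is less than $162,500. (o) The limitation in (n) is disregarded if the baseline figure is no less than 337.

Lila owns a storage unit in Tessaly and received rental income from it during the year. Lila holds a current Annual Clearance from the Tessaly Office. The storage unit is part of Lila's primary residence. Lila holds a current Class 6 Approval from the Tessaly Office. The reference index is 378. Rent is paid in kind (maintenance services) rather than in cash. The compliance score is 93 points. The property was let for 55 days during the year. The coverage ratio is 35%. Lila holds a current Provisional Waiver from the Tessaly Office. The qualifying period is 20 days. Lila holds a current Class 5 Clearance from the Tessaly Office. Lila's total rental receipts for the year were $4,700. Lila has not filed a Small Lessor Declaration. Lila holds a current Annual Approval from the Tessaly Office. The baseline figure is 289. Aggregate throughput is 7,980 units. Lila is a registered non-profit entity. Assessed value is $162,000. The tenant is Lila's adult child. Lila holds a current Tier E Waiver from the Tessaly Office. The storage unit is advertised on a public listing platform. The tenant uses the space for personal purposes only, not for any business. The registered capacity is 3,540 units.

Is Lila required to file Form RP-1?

Exception (a) does not apply: no Small Lessor Declaration is on file.
All of (b)'s requirements are met (rent is paid in kind; the storage unit is part of the primary residence; total rental receipts for the year are $4,700, below the $5,760 limit). Turning to paragraph (g): (g) applies — the registered capacity is 3,540 units, under the 3,700 units limit. Exception (b) does not apply.
Exception (c)'s conditions are all satisfied: the tenant is an immediate family member; a current Provisional Waiver is held; a current Class 5 Clearance is held. Turning to paragraph (h): (h) operates against (c): a current Tier E Waiver is held. So (c) is unavailable.
Exception (d)'s conditions are all satisfied: a current Annual Approval is held; Lila is a registered non-profit; the compliance score is 93 points, meeting the 93 points threshold. Under paragraphs (i)–(o): (i) is triggered (the qualifying period is 20 days, below the 25 days limit), but is itself disapplied by (j): (j) operates against (i): the property is publicly advertised. (k) applies (a current Annual Clearance is held), but yields to (l): (l) operates against (k): a current Class 6 Approval is held. (m), which would lift (l), is not engaged — the coverage ratio is 35%, not less than 34%. So (d) applies.
Exception (e) does not apply: the number of days the property was let is 55 days, not under 54 days.

No — exception (d) applies; Lila is not required to file Form RP-1.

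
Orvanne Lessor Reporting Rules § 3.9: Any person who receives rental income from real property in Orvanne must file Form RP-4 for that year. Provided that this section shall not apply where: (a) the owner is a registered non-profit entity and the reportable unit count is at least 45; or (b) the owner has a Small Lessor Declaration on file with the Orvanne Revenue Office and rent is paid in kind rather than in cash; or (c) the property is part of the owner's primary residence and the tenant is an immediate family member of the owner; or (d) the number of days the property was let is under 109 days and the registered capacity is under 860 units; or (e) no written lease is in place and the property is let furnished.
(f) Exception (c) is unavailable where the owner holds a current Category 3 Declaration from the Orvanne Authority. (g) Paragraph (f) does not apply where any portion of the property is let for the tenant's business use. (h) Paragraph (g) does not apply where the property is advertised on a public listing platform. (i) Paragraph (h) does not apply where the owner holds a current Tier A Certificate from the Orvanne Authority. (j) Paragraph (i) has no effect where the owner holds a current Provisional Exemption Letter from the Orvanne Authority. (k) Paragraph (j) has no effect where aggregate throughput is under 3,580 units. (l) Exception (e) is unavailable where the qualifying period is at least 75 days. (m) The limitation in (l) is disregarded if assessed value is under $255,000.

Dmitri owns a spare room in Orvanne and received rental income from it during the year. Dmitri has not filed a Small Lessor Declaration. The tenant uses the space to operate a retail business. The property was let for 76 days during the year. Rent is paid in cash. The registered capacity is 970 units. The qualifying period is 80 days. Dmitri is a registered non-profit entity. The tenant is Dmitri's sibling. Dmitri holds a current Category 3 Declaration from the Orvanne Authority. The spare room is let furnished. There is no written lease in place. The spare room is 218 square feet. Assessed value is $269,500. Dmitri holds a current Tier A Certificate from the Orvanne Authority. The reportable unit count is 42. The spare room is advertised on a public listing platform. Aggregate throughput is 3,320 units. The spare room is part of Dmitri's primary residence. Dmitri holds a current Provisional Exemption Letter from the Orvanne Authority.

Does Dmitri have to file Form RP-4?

Exception (a) fails — the reportable unit count is 42, short of 45.
Exception (b) requires that the owner has a Small Lessor Declaration on file with the Orvanne Revenue Office; but no Small Lessor Declaration is on file, so (b) is unavailable.
All of (c)'s requirements are met (the spare room is part of the primary residence; the tenant is an immediate family member). Applying paragraphs (f)–(k): (f) would limit (c) — a current Category 3 Declaration is held — but (g) sets (f) aside: (g) operates — the space is let for business use. (h) would limit (g) — the property is publicly advertised — but (i) sets (h) aside: (i) operates against (h): a current Tier A Certificate is held. (j) would limit (i) — a current Provisional Exemption Letter is held — but (k) sets (j) aside: (k) operates against (j): aggregate throughput is 3,320 units, under the 3,580 units limit. Exception (c) stands.
Exception (d) fails — the registered capacity is 970 units, not under 860 units.
All of (e)'s requirements are met (there is no written lease; the property is let furnished). However, paragraphs (l)–(m) must be considered: (l) operates against (e): the qualifying period is 80 days, meeting the 75 days threshold. (m) is not engaged (assessed value is $269,500, not under $255,000), so (l) stands. So (e) is unavailable.

No — exception (c) applies; Dmitri is not required to file Form RP-4.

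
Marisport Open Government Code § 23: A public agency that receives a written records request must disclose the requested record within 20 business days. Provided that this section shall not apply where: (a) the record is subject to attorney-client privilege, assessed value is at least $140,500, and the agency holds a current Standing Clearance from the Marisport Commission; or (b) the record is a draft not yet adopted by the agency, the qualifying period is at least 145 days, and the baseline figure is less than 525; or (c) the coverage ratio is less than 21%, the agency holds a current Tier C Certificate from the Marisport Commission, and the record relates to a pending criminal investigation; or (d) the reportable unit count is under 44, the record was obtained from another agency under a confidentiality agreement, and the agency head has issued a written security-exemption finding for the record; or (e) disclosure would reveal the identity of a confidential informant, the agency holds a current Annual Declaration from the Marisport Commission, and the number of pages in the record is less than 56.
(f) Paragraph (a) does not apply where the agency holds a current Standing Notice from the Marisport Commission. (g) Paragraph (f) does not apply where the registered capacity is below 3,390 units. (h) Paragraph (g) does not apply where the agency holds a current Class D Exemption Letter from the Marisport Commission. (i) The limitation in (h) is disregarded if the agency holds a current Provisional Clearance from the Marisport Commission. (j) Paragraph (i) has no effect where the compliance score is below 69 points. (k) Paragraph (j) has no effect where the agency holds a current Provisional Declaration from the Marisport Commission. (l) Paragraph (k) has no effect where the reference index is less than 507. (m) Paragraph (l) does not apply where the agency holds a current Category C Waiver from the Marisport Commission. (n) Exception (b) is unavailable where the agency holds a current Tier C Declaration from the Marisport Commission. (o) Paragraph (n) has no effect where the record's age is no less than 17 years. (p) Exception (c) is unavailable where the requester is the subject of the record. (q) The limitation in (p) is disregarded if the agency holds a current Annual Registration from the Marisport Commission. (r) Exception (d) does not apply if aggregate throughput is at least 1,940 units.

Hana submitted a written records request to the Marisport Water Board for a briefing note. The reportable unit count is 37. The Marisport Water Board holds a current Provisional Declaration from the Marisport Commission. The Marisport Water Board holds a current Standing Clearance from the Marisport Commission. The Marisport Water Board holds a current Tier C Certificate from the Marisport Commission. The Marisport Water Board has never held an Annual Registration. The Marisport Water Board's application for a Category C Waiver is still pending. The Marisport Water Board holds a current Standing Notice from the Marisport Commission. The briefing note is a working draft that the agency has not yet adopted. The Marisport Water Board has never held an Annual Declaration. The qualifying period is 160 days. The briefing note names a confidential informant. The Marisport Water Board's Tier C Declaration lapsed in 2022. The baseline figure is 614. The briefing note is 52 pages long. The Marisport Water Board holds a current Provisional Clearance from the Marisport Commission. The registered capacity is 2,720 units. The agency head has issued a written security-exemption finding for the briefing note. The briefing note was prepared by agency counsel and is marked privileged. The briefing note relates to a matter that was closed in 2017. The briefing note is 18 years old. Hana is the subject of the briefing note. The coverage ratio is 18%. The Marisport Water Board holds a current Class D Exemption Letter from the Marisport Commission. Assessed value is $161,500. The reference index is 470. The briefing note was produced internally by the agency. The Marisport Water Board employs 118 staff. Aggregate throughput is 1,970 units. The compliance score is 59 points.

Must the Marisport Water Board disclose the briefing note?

Yes — the Marisport Water Board must disclose the briefing note.

All of (a)'s requirements are met (the briefing note is privileged; assessed value is $161,500, meeting the $140,500 threshold; a current Standing Clearance is held). But applying paragraphs (f)–(m): (f) is engaged — a current Standing Notice is held. (g) would limit (f) — the registered capacity is 2,720 units, below the 3,390 units limit — but (h) sets (g) aside: (h) operates against (g): a current Class D Exemption Letter is held. (i) would limit (h) — a current Provisional Clearance is held — but (j) sets (i) aside: (j) operates against (i): the compliance score is 59 points, below the 69 points limit. (k) operates (a current Provisional Declaration is held), but is set aside by (l): (l) is triggered — the reference index is 470, less than the 507 limit. (m), which would lift (l), is inapplicable — no current Category C Waiver is held. (a) is therefore removed.
Exception (b) does not apply: the baseline figure is 614, not less than 525.
Exception (c) does not apply: the briefing note relates to a closed matter.
Exception (d) requires that the record was obtained from another agency under a confidentiality agreement; but the briefing note was produced internally, so (d) is unavailable.
Exception (e) does not apply: no current Annual Declaration is held.
None of the exceptions is available; § 23 applies in full.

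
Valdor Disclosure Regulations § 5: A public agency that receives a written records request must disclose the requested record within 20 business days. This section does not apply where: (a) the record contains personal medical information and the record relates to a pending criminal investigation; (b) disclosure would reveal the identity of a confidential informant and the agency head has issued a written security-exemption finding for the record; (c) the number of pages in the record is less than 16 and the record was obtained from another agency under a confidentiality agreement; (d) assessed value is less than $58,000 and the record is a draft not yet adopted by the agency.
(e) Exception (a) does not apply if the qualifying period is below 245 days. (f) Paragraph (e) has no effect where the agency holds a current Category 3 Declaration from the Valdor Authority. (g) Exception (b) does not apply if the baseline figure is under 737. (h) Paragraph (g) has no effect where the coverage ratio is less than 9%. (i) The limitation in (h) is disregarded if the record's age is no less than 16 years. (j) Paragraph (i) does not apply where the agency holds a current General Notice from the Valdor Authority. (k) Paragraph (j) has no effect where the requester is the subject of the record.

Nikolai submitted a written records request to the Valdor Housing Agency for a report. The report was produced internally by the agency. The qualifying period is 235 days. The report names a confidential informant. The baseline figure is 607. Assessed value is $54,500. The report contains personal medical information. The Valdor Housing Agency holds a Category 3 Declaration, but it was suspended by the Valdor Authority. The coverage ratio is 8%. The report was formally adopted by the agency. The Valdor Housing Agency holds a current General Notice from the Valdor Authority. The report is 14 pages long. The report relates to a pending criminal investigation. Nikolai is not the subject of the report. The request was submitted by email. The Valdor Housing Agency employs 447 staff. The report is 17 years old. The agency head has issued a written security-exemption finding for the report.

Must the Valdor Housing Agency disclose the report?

No — exception (b) applies; the Valdor Housing Agency is not required to disclose the report.

Exception (a)'s conditions are all satisfied: the report contains personal medical information; the report relates to a pending investigation. But: (e) is engaged — the qualifying period is 235 days, below the 245 days limit. (f), which would lift (e), is not engaged — no current Category 3 Declaration is held. So (a) is unavailable.
Exception (b): the report names a confidential informant; a written security-exemption finding has been issued — every condition holds. Applying paragraphs (g)–(k): (g) is engaged (the baseline figure is 607, under the 737 limit), but is overridden by (h): (h) operates — the coverage ratio is 8%, less than the 9% limit. (i) is triggered (the record's age is 17 years, meeting the 16 years threshold), but yields to (j): (j) operates against (i): a current General Notice is held. (k) is not triggered (Nikolai is not the subject of the report), so (j) stands. So (b) applies.
Exception (c) fails — the report was produced internally.
Exception (d) requires that the record is a draft not yet adopted by the agency; but the report has been formally adopted, so (d) is unavailable.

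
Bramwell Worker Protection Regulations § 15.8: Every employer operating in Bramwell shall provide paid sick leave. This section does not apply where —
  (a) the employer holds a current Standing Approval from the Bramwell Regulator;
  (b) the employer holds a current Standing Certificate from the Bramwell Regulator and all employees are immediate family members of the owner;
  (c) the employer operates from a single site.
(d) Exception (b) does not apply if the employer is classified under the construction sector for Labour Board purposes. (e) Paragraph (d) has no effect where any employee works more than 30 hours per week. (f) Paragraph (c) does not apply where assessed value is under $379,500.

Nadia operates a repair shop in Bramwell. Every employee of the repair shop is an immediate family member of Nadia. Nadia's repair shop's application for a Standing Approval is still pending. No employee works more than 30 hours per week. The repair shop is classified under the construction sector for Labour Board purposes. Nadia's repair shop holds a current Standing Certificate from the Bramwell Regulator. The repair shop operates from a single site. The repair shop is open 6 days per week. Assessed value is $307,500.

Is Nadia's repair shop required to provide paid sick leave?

Exception (a) does not apply: the Standing Approval is not current.
Exception (b) is satisfied on its face — a current Standing Certificate is held; every employee is an immediate family member. However, paragraphs (d)–(e) must be considered: (d) operates against (b): the repair shop is classified under the construction sector. (e), which would lift (d), does not operate here — no employee exceeds 30 hours/week. (b) is therefore removed.
Exception (c)'s conditions are all satisfied: the employer operates from a single site. But applying paragraph (f): (f) operates against (c): assessed value is $307,500, under the $379,500 limit. Exception (c) does not apply.
Every exception is unavailable, so the rule governs.

Yes — Nadia's repair shop must provide paid sick leave.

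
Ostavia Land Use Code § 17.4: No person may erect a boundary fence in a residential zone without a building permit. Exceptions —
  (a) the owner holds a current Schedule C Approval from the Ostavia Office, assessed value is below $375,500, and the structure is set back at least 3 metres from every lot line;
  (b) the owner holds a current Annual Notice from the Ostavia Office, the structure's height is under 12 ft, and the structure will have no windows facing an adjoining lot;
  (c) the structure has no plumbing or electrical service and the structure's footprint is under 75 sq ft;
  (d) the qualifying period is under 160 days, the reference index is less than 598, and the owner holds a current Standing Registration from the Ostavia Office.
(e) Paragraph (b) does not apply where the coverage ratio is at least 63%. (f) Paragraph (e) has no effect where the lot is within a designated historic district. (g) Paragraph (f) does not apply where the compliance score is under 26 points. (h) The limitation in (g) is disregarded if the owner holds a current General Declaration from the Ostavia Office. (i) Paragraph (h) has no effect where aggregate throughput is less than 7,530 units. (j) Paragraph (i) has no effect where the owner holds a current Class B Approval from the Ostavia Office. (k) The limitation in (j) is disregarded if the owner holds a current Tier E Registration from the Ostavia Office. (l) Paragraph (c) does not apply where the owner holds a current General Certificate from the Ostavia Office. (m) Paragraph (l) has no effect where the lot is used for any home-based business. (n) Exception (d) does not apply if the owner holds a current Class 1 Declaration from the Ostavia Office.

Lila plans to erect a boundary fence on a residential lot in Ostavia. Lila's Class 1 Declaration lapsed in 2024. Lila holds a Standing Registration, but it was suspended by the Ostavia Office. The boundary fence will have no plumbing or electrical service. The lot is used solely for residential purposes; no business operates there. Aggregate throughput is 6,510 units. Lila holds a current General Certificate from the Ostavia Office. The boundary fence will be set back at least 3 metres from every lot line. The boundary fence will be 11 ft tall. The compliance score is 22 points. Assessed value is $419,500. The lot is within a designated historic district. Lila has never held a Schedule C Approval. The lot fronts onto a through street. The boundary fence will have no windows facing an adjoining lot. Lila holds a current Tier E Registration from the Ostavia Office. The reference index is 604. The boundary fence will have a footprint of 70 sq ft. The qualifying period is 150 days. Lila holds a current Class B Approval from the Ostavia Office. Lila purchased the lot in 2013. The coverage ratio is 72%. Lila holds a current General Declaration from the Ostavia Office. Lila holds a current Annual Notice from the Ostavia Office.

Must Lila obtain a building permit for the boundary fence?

Yes — Lila must obtain a building permit.

Exception (a) requires that the owner holds a current Schedule C Approval from the Ostavia Office; but no current Schedule C Approval is held, so (a) is unavailable.
Exception (b)'s conditions are all satisfied: a current Annual Notice is held; the structure's height is 11 ft, under the 12 ft limit; no windows face an adjoining lot. However, paragraphs (e)–(k) must be considered: (e) operates against (b): the coverage ratio is 72%, meeting the 63% threshold. (f) is engaged (the lot is in a historic district), but is set aside by (g): (g) applies — the compliance score is 22 points, under the 26 points limit. (h) would limit (g) — a current General Declaration is held — but (i) sets (h) aside: (i) applies — aggregate throughput is 6,510 units, less than the 7,530 units limit. (j) would limit (i) — a current Class B Approval is held — but (k) sets (j) aside: (k) operates against (j): a current Tier E Registration is held. So (b) is unavailable.
All of (c)'s requirements are met (there is no plumbing or electrical service; the structure's footprint is 70 sq ft, under the 75 sq ft limit). But applying paragraphs (l)–(m): (l) applies — a current General Certificate is held. (m) is inapplicable (the lot is solely residential), so (l) stands. (c) is therefore removed.
Exception (d) requires that the reference index is less than 598; but the reference index is 604, not less than 598, so (d) is unavailable.
No exception is made out. Lila falls within the general rule.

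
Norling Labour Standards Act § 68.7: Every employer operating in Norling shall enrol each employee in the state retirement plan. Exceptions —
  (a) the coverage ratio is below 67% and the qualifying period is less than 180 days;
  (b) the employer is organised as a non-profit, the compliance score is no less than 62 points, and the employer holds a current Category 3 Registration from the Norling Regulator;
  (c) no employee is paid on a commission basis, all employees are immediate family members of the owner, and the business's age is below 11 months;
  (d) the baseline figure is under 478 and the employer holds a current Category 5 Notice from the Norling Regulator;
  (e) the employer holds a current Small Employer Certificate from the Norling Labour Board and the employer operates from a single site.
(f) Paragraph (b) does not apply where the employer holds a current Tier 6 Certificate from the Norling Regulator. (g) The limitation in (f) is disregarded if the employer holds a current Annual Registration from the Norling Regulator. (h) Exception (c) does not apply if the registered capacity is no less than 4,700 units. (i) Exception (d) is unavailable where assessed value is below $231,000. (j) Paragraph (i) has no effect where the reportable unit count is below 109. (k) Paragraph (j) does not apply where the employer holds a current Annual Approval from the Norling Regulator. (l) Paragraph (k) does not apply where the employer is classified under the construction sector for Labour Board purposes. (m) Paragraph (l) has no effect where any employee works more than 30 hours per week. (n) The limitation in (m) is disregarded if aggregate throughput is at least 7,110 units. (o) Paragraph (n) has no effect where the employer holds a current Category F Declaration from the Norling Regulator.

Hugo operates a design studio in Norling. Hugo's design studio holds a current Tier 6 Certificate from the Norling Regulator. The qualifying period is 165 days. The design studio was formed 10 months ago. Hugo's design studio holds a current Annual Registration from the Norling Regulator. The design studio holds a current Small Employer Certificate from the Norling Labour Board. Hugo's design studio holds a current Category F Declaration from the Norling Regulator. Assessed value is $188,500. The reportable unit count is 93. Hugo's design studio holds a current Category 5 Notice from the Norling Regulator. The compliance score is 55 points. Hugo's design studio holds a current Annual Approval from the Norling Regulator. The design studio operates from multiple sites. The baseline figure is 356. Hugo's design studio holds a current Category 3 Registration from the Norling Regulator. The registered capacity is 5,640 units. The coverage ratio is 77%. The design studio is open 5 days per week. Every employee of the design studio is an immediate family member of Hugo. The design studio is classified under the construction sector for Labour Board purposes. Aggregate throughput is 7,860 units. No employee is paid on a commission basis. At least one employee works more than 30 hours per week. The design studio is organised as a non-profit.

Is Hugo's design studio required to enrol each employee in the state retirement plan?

Yes — Hugo's design studio must enrol each employee in the state retirement plan.

Exception (a) fails — the coverage ratio is 77%, not below 67%.
Exception (b) does not apply: the compliance score is 55 points, short of 62 points.
Exception (c)'s conditions are all satisfied: no employee is paid on commission; every employee is an immediate family member; the business's age is 10 months, below the 11 months limit. But applying paragraph (h): (h) operates against (c): the registered capacity is 5,640 units, meeting the 4,700 units threshold. (c) is therefore removed.
Exception (d): the baseline figure is 356, under the 478 limit; a current Category 5 Notice is held — every condition holds. Turning to paragraphs (i)–(o): (i) operates — assessed value is $188,500, below the $231,000 limit. (j) would limit (i) — the reportable unit count is 93, below the 109 limit — but (k) sets (j) aside: (k) operates against (j): a current Annual Approval is held. (l) would limit (k) — the design studio is classified under the construction sector — but (m) sets (l) aside: (m) operates against (l): at least one employee exceeds 30 hours/week. (n) would limit (m) — aggregate throughput is 7,860 units, meeting the 7,110 units threshold — but (o) sets (n) aside: (o) is triggered — a current Category F Declaration is held. So (d) is unavailable.
Exception (e) fails — the employer operates from multiple sites.
No exception applies. The general rule governs.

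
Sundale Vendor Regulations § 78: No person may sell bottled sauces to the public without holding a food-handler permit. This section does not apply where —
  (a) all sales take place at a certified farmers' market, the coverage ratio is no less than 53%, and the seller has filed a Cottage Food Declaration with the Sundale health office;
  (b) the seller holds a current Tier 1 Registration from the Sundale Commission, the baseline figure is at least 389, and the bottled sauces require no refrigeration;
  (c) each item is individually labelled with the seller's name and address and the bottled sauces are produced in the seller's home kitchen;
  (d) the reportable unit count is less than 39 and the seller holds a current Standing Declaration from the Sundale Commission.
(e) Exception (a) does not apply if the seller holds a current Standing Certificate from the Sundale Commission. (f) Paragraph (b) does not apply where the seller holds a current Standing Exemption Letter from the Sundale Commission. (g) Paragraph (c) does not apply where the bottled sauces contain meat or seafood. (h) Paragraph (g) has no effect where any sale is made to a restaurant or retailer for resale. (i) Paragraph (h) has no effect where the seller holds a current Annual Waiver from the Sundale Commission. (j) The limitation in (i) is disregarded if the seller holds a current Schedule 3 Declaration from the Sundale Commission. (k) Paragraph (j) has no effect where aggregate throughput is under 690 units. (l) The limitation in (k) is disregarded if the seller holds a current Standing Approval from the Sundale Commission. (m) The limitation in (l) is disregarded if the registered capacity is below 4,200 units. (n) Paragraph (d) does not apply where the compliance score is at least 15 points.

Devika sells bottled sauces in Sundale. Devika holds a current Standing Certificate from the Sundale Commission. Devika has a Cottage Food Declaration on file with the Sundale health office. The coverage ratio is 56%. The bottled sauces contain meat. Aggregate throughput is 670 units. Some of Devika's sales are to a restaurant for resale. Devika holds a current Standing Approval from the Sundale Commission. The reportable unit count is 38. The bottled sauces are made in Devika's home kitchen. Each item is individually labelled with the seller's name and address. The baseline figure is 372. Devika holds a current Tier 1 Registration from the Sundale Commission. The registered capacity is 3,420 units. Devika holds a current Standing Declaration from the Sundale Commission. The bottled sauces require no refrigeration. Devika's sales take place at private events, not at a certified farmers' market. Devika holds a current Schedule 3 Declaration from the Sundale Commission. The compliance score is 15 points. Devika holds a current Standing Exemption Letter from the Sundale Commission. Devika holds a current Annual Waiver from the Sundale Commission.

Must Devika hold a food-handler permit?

Yes — Devika must hold a food-handler permit.

Exception (a) does not apply: sales are at private events, not a certified farmers' market.
Exception (b) fails — the baseline figure is 372, short of 389.
All of (c)'s requirements are met (items are individually labelled; the bottled sauces are home-kitchen produced). However, paragraphs (g)–(m) must be considered: (g) is triggered — the bottled sauces contain meat. (h) would limit (g) — some sales are to a restaurant for resale — but (i) sets (h) aside: (i) applies — a current Annual Waiver is held. (j) would limit (i) — a current Schedule 3 Declaration is held — but (k) sets (j) aside: (k) operates against (j): aggregate throughput is 670 units, under the 690 units limit. (l) would limit (k) — a current Standing Approval is held — but (m) sets (l) aside: (m) operates against (l): the registered capacity is 3,420 units, below the 4,200 units limit. So (c) is unavailable.
Exception (d)'s conditions are all satisfied: the reportable unit count is 38, less than the 39 limit; a current Standing Declaration is held. Turning to paragraph (n): (n) operates — the compliance score is 15 points, meeting the 15 points threshold. (d) is therefore removed.
Every exception is unavailable, so the rule governs.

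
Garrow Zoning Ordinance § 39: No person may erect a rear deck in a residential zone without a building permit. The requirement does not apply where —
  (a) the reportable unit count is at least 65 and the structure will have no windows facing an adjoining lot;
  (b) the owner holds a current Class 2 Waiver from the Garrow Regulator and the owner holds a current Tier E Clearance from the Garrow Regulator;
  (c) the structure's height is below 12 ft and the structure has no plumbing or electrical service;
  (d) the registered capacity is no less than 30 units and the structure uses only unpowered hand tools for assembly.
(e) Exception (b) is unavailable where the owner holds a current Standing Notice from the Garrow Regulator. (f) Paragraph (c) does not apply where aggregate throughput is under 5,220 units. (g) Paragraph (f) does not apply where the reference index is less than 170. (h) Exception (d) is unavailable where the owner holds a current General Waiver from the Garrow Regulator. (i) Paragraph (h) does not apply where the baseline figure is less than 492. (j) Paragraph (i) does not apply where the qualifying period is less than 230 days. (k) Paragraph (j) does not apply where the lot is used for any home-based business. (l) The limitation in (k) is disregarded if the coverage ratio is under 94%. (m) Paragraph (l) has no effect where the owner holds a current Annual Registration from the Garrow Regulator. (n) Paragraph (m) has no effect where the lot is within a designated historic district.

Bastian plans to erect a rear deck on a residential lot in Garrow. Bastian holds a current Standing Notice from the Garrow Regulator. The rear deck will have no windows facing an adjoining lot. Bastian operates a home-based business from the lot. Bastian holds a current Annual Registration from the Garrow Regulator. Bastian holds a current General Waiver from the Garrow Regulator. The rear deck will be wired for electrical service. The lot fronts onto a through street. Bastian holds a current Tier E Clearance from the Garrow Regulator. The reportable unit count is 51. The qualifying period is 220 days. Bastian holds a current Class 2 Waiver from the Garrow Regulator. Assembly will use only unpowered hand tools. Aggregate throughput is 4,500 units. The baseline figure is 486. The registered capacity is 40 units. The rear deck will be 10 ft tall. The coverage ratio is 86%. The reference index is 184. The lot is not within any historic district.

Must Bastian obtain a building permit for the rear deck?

No — exception (d) applies; Bastian does not need a building permit.

Exception (a) does not apply: the reportable unit count is 51, short of 65.
Exception (b)'s conditions are all satisfied: a current Class 2 Waiver is held; a current Tier E Clearance is held. But: (e) operates against (b): a current Standing Notice is held. Exception (b) does not apply.
Exception (c) requires that the structure has no plumbing or electrical service; but electrical service is planned, so (c) is unavailable.
Exception (d) is satisfied on its face — the registered capacity is 40 units, meeting the 30 units threshold; assembly uses only hand tools. Applying paragraphs (h)–(n): (h) is engaged (a current General Waiver is held), but is overridden by (i): (i) operates against (h): the baseline figure is 486, less than the 492 limit. (j) applies (the qualifying period is 220 days, less than the 230 days limit), but yields to (k): (k) is triggered — a home-based business operates on the lot. (l) operates (the coverage ratio is 86%, under the 94% limit), but yields to (m): (m) is engaged — a current Annual Registration is held. (n), which would lift (m), is not engaged — the lot is not in a historic district. Exception (d) stands.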